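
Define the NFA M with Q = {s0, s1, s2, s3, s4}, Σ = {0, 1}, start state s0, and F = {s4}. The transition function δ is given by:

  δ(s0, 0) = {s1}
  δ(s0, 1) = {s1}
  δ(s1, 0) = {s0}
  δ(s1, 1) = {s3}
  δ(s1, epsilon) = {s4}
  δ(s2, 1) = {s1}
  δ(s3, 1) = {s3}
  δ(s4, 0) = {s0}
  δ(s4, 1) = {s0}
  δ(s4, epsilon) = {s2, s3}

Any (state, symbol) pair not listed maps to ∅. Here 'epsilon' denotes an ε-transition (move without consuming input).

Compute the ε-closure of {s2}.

Begin with {s2}.
No ε-moves leave this set, so the closure equals the set itself.

{s2}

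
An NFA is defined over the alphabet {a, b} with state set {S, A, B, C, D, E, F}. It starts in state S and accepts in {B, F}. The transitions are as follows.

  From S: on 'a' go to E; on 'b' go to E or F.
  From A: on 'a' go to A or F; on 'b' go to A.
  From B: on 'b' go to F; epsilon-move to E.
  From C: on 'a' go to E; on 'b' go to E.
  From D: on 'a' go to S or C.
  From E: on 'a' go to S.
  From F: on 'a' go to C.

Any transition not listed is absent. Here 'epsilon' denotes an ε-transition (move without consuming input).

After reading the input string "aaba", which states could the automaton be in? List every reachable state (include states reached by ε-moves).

Start in {S}.
Read 'a': {S} → {E}.
Read 'a': {E} → {S}.
Read 'b': {S} → {E, F}.
Read 'a': {E, F} → {S, C}.

{S, C}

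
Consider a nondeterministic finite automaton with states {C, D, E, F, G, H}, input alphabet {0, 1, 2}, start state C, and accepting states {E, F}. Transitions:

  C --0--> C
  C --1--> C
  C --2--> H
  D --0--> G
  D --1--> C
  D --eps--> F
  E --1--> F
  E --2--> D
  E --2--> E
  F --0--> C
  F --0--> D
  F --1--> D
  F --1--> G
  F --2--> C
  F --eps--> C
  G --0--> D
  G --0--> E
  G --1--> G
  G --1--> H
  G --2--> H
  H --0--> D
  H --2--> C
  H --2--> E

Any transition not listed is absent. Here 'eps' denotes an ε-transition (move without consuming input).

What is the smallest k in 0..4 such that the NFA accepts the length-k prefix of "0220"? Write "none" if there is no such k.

Start in {C}.
Read '0': {C} → {C}.
Read '2': {C} → {H}.
Read '2': {H} → {C, E}.
None of the earlier sets intersect F, but {C, E} does.

3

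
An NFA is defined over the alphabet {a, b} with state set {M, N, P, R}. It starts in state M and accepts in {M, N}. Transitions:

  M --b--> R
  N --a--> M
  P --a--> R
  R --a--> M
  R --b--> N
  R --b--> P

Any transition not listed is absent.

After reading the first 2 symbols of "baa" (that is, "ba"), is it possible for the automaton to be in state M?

Start in {M}.
Read 'b': M→{R}; now {R}.
Read 'a': R→{M}; now {M}.
State M is in {M}.

Yes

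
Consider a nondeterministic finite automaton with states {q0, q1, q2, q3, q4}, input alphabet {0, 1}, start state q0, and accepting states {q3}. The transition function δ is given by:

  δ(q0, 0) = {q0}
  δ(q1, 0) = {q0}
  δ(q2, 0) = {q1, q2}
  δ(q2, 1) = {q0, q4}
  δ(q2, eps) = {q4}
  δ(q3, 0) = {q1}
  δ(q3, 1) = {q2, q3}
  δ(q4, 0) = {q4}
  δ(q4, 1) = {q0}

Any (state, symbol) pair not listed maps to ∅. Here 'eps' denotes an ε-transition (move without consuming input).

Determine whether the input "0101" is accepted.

No

Start in {q0}.
Read '0': q0→{q0}; now {q0}.
Read '1': q0→∅; now ∅.
The set is empty and remains empty for the remaining 2 symbols.
The final set ∅ contains no accepting state.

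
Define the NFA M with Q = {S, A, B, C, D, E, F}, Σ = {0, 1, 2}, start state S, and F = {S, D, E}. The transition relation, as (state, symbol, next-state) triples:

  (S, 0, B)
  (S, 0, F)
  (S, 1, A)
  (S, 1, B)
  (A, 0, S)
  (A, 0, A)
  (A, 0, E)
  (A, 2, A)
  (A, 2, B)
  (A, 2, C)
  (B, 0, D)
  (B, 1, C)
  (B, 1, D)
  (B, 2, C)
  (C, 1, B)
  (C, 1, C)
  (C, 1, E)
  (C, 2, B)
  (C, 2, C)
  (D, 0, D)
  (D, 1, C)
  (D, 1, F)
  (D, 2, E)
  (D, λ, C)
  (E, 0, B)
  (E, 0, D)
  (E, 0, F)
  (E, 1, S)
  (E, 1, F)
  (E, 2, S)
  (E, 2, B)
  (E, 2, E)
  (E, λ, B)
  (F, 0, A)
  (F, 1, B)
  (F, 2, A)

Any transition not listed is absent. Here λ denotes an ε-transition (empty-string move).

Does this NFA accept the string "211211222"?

Start in {S}.
Read '2': {S} → ∅.
The set is empty and remains empty for the remaining 8 symbols.
The final set ∅ contains no accepting state.

No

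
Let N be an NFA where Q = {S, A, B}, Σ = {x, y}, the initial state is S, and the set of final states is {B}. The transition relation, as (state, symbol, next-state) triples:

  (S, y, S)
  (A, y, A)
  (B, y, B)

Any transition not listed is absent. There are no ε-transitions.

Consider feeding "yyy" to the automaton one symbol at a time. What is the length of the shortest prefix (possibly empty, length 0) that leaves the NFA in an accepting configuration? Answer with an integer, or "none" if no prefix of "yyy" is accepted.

none

Start in {S}.
Read 'y': {S} → {S}.
Read 'y': {S} → {S}.
Read 'y': {S} → {S}.
No reachable set along the way intersects F.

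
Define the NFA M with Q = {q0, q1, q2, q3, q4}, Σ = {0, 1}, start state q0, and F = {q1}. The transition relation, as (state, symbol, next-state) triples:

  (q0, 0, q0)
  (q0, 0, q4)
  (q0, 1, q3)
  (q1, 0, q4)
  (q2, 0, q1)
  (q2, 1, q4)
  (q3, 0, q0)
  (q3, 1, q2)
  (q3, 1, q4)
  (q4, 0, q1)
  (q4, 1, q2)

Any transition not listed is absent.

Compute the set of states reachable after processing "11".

{q2, q4}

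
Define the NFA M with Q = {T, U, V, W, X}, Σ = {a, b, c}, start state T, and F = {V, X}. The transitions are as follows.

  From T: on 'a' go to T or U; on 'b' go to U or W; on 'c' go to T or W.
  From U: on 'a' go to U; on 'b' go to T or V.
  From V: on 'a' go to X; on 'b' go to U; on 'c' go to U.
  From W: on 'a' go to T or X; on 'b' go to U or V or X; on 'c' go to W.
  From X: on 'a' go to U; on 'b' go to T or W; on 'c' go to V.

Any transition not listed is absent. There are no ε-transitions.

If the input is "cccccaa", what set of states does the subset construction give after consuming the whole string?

Start in {T}.
Read 'c': {T} → {T, W}.
Read 'c': {T, W} → {T, W}.
Read 'c': {T, W} → {T, W}.
Read 'c': {T, W} → {T, W}.
Read 'c': {T, W} → {T, W}.
Read 'a': {T, W} → {T, U, X}.
Read 'a': {T, U, X} → {T, U}.

{T, U}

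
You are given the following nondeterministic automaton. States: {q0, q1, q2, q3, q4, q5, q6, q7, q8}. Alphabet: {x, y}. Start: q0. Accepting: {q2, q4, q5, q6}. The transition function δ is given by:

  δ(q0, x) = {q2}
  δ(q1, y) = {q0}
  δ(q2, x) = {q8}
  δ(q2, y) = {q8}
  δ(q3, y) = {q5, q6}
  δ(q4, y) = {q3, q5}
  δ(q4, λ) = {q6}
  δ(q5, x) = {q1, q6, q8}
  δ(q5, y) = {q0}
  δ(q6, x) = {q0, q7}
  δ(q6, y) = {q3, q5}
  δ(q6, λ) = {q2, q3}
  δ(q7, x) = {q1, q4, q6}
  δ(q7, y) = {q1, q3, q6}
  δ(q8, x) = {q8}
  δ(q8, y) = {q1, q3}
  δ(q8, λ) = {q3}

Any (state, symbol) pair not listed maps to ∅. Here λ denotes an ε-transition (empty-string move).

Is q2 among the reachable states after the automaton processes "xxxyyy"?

Start in {q0}.
Read 'x': q0→{q2}; now {q2}.
Read 'x': q2→{q8}; union {q8}; ε-closure = {q3, q8}.
Read 'x': q3→∅, q8→{q8}; union {q8}; ε-closure = {q3, q8}.
Read 'y': q3→{q5, q6}, q8→{q1, q3}; union {q1, q3, q5, q6}; ε-closure = {q1, q2, q3, q5, q6}.
Read 'y': q1→{q0}, q2→{q8}, q3→{q5, q6}, q5→{q0}, q6→{q3, q5}; union {q0, q3, q5, q6, q8}; ε-closure = {q0, q2, q3, q5, q6, q8}.
Read 'y': q0→∅, q2→{q8}, q3→{q5, q6}, q5→{q0}, q6→{q3, q5}, q8→{q1, q3}; union {q0, q1, q3, q5, q6, q8}; ε-closure = {q0, q1, q2, q3, q5, q6, q8}.
State q2 is in {q0, q1, q2, q3, q5, q6, q8}.

Yes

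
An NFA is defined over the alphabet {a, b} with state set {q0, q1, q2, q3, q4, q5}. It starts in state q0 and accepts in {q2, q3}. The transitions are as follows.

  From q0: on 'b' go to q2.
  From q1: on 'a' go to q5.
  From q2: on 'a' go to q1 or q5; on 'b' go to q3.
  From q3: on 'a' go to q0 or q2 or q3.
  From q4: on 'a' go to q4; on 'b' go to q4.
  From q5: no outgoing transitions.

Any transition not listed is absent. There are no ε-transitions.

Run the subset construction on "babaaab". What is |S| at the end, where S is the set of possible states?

Start in {q0}.
Read 'b': q0→{q2}; now {q2}.
Read 'a': q2→{q1, q5}; now {q1, q5}.
Read 'b': q1→∅, q5→∅; now ∅.
The set is empty and remains empty for the remaining 4 symbols.
That set has 0 states.

0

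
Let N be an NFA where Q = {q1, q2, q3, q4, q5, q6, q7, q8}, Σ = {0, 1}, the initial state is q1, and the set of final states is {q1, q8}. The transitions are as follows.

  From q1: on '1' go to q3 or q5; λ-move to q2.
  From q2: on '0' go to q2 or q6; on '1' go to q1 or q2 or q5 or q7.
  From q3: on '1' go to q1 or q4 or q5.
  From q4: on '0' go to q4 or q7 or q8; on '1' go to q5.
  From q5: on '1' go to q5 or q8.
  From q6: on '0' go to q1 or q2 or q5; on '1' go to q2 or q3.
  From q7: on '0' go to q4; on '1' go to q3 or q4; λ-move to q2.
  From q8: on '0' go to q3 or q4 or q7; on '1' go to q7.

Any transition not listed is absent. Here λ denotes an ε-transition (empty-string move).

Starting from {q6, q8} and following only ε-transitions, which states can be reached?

{q6, q8}

Begin with {q6, q8}.
No ε-moves leave this set, so the closure equals the set itself.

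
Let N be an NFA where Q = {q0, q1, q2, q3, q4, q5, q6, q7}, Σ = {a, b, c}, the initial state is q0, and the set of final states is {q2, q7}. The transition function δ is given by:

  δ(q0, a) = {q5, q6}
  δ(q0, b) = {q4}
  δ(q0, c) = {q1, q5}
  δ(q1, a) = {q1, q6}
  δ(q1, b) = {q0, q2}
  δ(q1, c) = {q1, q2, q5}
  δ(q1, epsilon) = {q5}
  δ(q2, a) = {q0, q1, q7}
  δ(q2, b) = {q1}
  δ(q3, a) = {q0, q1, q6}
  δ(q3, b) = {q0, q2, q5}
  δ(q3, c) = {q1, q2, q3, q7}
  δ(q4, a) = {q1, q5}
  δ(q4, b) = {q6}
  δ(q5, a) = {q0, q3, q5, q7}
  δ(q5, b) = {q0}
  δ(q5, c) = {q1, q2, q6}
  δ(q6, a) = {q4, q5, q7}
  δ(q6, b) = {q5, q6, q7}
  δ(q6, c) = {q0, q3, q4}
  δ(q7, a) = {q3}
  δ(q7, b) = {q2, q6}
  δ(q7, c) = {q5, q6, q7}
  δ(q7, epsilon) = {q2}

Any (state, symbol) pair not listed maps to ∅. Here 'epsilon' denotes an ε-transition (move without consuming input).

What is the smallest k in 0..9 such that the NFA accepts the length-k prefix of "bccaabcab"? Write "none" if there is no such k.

Start in {q0}.
Read 'b': q0→{q4}; now {q4}.
Read 'c': q4→∅; now ∅.
The set is empty and remains empty for the remaining 7 symbols.
No reachable set along the way intersects F.

none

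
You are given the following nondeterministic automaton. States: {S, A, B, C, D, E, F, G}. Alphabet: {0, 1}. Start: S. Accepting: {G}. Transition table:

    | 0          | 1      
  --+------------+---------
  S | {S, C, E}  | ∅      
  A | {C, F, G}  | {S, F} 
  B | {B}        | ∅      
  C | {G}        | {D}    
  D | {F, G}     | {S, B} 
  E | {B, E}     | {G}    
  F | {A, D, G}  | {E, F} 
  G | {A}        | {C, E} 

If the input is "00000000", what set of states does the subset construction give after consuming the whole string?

{S, A, B, C, D, E, F, G}

Start in {S}.
Read '0': {S} → {S, C, E}.
Read '0': {S, C, E} → {S, B, C, E, G}.
Read '0': {S, B, C, E, G} → {S, A, B, C, E, G}.
Read '0': {S, A, B, C, E, G} → {S, A, B, C, E, F, G}.
Read '0': {S, A, B, C, E, F, G} → {S, A, B, C, D, E, F, G}.
Read '0': {S, A, B, C, D, E, F, G} → {S, A, B, C, D, E, F, G}.
Read '0': {S, A, B, C, D, E, F, G} → {S, A, B, C, D, E, F, G}.
Read '0': {S, A, B, C, D, E, F, G} → {S, A, B, C, D, E, F, G}.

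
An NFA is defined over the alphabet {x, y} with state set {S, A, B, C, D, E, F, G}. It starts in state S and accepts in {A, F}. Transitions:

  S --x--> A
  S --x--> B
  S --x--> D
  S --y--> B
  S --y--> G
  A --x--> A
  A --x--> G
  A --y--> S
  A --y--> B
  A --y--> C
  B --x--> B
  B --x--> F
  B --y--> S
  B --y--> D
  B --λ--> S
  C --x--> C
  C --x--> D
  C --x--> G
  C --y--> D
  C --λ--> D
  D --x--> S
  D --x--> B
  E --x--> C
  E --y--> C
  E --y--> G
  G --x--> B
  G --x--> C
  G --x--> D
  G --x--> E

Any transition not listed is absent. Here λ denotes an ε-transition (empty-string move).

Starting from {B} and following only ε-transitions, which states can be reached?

Begin with {B}.
ε-move B → S; add S.

{S, B}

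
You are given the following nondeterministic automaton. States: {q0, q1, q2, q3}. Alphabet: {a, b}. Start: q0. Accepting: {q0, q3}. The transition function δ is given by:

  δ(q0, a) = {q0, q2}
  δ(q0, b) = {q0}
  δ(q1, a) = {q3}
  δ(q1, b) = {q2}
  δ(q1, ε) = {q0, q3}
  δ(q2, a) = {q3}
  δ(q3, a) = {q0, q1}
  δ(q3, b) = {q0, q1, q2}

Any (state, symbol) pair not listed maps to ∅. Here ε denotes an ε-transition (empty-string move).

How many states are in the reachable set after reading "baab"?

Start in {q0}.
Read 'b': {q0} → {q0}.
Read 'a': {q0} → {q0, q2}.
Read 'a': {q0, q2} → {q0, q2, q3}.
Read 'b': {q0, q2, q3} → {q0, q1, q2, q3}.
That set has 4 states.

4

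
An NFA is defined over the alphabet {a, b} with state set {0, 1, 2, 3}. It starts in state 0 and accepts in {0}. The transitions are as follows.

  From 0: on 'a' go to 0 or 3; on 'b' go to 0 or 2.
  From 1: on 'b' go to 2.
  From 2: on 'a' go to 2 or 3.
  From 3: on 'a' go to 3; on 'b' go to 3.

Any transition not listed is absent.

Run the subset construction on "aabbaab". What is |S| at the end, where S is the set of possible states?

3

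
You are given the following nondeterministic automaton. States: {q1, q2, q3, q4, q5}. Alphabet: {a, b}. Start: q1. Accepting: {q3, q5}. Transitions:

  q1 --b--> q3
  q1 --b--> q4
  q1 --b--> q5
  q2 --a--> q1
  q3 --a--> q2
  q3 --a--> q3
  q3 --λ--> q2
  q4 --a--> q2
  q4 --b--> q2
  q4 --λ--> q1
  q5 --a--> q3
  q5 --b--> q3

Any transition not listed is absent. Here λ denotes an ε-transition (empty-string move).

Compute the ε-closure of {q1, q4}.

{q1, q4}

Begin with {q1, q4}.
No ε-moves leave this set, so the closure equals the set itself.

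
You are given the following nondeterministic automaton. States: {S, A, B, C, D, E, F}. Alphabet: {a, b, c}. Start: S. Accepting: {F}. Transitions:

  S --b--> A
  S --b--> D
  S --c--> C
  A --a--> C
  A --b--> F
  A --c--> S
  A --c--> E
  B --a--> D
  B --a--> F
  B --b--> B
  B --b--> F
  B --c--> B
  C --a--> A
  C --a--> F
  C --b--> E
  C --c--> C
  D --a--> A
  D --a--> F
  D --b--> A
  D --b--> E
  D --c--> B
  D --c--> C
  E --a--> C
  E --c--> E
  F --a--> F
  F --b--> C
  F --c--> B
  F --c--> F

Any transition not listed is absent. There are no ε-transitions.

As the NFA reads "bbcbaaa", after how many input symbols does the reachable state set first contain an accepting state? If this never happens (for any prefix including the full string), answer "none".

2

Start in {S}.
Read 'b': S→{A, D}; now {A, D}.
Read 'b': A→{F}, D→{A, E}; now {A, E, F}.
None of the earlier sets intersect F, but {A, E, F} does.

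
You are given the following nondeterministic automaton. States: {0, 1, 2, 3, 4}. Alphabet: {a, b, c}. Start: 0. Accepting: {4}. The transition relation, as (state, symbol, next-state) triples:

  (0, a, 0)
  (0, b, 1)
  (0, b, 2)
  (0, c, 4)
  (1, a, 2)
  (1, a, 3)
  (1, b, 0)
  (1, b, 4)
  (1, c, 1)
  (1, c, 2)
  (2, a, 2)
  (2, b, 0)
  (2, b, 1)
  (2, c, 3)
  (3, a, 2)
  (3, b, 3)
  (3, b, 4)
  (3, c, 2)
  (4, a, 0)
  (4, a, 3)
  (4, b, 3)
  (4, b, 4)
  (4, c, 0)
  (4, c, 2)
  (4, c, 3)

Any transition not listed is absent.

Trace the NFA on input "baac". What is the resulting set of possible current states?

Start in {0}.
Read 'b': 0→{1, 2}; now {1, 2}.
Read 'a': 1→{2, 3}, 2→{2}; now {2, 3}.
Read 'a': 2→{2}, 3→{2}; now {2}.
Read 'c': 2→{3}; now {3}.

{3}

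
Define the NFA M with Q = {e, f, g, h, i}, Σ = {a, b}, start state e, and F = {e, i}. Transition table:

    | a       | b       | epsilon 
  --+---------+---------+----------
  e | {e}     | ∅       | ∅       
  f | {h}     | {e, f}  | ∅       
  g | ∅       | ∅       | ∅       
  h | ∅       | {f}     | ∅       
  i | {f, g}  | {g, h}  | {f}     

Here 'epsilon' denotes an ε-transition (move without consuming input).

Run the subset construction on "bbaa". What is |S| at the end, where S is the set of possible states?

0

Start in {e}.
Read 'b': e→∅; now ∅.
The set is empty and remains empty for the remaining 3 symbols.
That set has 0 states.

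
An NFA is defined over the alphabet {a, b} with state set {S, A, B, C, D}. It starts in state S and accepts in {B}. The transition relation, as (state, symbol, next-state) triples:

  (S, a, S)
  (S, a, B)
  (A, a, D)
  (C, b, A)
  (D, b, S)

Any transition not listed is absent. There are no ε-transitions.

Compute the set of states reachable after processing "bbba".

Start in {S}.
Read 'b': {S} → ∅.
The set is empty and remains empty for the remaining 3 symbols.

∅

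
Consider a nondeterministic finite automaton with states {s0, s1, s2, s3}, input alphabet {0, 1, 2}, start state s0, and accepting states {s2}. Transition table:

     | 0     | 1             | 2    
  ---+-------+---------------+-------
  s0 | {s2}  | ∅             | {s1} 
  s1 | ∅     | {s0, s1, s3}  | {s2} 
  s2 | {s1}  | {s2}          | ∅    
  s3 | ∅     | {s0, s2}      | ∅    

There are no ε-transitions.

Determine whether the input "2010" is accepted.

Start in {s0}.
Read '2': {s0} → {s1}.
Read '0': {s1} → ∅.
The set is empty and remains empty for the remaining 2 symbols.
The final set ∅ contains no accepting state.

No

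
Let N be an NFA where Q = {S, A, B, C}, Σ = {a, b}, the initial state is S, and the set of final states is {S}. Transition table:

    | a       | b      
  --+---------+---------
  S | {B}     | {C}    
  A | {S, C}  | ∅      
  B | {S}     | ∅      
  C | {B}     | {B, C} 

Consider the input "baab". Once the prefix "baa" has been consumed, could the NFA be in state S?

Start in {S}.
Read 'b': S→{C}; now {C}.
Read 'a': C→{B}; now {B}.
Read 'a': B→{S}; now {S}.
State S is in {S}.

Yes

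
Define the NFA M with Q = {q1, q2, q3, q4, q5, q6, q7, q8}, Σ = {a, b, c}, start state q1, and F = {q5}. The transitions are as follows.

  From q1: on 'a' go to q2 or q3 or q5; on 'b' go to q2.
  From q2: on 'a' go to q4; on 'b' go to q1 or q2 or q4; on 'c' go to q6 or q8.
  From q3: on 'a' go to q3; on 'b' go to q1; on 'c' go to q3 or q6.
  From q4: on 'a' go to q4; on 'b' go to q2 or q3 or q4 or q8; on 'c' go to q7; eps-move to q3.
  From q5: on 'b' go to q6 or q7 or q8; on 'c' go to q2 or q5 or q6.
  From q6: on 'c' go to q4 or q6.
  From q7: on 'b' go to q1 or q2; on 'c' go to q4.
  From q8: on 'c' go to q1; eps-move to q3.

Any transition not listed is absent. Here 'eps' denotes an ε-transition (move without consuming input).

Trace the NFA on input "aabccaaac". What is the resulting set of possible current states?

Start in {q1}.
Read 'a': q1→{q2, q3, q5}; now {q2, q3, q5}.
Read 'a': q2→{q4}, q3→{q3}, q5→∅; now {q3, q4}.
Read 'b': q3→{q1}, q4→{q2, q3, q4, q8}; now {q1, q2, q3, q4, q8}.
Read 'c': q1→∅, q2→{q6, q8}, q3→{q3, q6}, q4→{q7}, q8→{q1}; now {q1, q3, q6, q7, q8}.
Read 'c': q1→∅, q3→{q3, q6}, q6→{q4, q6}, q7→{q4}, q8→{q1}; now {q1, q3, q4, q6}.
Read 'a': q1→{q2, q3, q5}, q3→{q3}, q4→{q4}, q6→∅; now {q2, q3, q4, q5}.
Read 'a': q2→{q4}, q3→{q3}, q4→{q4}, q5→∅; now {q3, q4}.
Read 'a': q3→{q3}, q4→{q4}; now {q3, q4}.
Read 'c': q3→{q3, q6}, q4→{q7}; now {q3, q6, q7}.

{q3, q6, q7}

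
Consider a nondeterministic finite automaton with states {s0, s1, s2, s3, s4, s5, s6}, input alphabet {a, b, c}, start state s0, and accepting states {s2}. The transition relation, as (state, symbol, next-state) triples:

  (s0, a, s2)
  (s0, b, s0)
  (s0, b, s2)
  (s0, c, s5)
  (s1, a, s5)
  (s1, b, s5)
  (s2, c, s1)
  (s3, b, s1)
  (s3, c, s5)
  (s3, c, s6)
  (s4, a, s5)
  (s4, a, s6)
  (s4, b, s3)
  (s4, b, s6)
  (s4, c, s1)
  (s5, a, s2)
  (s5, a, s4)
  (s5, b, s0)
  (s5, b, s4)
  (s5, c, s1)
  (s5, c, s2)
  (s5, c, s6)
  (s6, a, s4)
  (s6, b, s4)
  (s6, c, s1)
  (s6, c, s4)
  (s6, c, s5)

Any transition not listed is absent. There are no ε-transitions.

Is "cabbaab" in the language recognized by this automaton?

Start in {s0}.
Read 'c': {s0} → {s5}.
Read 'a': {s5} → {s2, s4}.
Read 'b': {s2, s4} → {s3, s6}.
Read 'b': {s3, s6} → {s1, s4}.
Read 'a': {s1, s4} → {s5, s6}.
Read 'a': {s5, s6} → {s2, s4}.
Read 'b': {s2, s4} → {s3, s6}.
The final set {s3, s6} contains no accepting state.

No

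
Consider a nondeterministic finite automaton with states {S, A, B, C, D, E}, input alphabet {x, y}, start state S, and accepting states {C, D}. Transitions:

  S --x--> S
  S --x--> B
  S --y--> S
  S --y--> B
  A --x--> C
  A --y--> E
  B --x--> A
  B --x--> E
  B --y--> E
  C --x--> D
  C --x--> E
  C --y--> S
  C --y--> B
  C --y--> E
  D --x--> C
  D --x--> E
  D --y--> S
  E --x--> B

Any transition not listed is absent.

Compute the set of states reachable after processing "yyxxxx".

{S, A, B, C, D, E}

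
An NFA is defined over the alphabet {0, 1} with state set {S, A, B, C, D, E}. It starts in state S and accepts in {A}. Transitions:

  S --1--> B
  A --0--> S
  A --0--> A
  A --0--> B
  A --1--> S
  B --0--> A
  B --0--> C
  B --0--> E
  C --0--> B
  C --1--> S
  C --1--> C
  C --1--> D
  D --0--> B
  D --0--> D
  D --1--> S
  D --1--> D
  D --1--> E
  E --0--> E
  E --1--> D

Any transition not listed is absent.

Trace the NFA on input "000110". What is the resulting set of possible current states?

∅

Start in {S}.
Read '0': S→∅; now ∅.
The set is empty and remains empty for the remaining 5 symbols.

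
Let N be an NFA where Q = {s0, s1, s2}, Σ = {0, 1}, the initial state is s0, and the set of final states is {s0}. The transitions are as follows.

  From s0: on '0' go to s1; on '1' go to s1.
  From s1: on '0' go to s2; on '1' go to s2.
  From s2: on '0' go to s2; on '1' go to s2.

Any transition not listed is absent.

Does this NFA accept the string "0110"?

No

Start in {s0}.
Read '0': s0→{s1}; now {s1}.
Read '1': s1→{s2}; now {s2}.
Read '1': s2→{s2}; now {s2}.
Read '0': s2→{s2}; now {s2}.
The final set {s2} contains no accepting state.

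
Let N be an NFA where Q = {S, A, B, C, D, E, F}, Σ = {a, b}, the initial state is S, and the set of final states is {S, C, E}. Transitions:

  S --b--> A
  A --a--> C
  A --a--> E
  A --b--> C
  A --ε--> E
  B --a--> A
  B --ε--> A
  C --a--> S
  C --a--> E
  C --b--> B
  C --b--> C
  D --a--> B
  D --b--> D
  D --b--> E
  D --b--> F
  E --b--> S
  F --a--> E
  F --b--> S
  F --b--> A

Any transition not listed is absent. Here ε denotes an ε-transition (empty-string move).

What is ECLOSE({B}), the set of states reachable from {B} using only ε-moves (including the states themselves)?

{A, B, E}

Begin with {B}.
ε-move B → A; add A.
ε-move A → E; add E.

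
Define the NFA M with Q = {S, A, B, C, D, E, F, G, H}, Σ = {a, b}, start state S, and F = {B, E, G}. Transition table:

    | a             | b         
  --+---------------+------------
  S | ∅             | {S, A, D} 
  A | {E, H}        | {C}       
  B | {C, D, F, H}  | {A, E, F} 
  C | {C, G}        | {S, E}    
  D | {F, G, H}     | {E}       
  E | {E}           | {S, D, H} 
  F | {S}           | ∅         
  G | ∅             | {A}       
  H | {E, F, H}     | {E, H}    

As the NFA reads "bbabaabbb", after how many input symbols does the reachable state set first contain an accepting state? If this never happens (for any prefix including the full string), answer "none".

2

Start in {S}.
Read 'b': {S} → {S, A, D}.
Read 'b': {S, A, D} → {S, A, C, D, E}.
None of the earlier sets intersect F, but {S, A, C, D, E} does.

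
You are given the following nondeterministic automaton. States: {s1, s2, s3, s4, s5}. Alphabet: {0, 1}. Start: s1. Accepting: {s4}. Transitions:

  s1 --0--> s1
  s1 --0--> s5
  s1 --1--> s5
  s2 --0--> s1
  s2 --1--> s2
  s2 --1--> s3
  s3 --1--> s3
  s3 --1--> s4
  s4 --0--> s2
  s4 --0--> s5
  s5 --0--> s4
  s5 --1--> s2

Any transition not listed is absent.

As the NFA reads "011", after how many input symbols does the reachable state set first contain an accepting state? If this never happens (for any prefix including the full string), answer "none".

none

Start in {s1}.
Read '0': {s1} → {s1, s5}.
Read '1': {s1, s5} → {s2, s5}.
Read '1': {s2, s5} → {s2, s3}.
No reachable set along the way intersects F.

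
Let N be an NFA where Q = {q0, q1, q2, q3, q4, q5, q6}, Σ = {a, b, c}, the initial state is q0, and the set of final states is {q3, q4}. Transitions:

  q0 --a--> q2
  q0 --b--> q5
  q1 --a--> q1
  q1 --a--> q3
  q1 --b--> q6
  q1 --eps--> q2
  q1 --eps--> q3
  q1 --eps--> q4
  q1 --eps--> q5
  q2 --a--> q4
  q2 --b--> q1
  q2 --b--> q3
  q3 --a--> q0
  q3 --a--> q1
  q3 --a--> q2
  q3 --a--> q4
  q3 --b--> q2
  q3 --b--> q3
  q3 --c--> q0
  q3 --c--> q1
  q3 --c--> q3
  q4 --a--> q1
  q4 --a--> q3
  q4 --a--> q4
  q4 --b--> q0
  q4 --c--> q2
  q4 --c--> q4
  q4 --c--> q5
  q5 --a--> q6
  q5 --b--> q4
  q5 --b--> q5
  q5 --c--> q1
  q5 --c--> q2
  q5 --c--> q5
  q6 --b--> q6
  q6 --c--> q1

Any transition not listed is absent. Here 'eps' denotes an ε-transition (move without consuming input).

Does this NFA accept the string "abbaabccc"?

Yes

Start in {q0}.
Read 'a': q0→{q2}; now {q2}.
Read 'b': q2→{q1, q3}; union {q1, q3}; ε-closure = {q1, q2, q3, q4, q5}.
Read 'b': q1→{q6}, q2→{q1, q3}, q3→{q2, q3}, q4→{q0}, q5→{q4, q5}; now {q0, q1, q2, q3, q4, q5, q6}.
Read 'a': q0→{q2}, q1→{q1, q3}, q2→{q4}, q3→{q0, q1, q2, q4}, q4→{q1, q3, q4}, q5→{q6}, q6→∅; union {q0, q1, q2, q3, q4, q6}; ε-closure = {q0, q1, q2, q3, q4, q5, q6}.
Read 'a': q0→{q2}, q1→{q1, q3}, q2→{q4}, q3→{q0, q1, q2, q4}, q4→{q1, q3, q4}, q5→{q6}, q6→∅; union {q0, q1, q2, q3, q4, q6}; ε-closure = {q0, q1, q2, q3, q4, q5, q6}.
Read 'b': q0→{q5}, q1→{q6}, q2→{q1, q3}, q3→{q2, q3}, q4→{q0}, q5→{q4, q5}, q6→{q6}; now {q0, q1, q2, q3, q4, q5, q6}.
Read 'c': q0→∅, q1→∅, q2→∅, q3→{q0, q1, q3}, q4→{q2, q4, q5}, q5→{q1, q2, q5}, q6→{q1}; now {q0, q1, q2, q3, q4, q5}.
Read 'c': q0→∅, q1→∅, q2→∅, q3→{q0, q1, q3}, q4→{q2, q4, q5}, q5→{q1, q2, q5}; now {q0, q1, q2, q3, q4, q5}.
Read 'c': q0→∅, q1→∅, q2→∅, q3→{q0, q1, q3}, q4→{q2, q4, q5}, q5→{q1, q2, q5}; now {q0, q1, q2, q3, q4, q5}.
The final set {q0, q1, q2, q3, q4, q5} contains the accepting states q3, q4.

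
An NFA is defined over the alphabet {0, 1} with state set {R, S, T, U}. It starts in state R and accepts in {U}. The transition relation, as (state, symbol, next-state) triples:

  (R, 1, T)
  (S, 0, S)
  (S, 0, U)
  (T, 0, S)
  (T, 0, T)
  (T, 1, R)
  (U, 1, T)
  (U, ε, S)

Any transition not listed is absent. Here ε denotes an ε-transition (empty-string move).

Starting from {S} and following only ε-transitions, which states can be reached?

{S}

Begin with {S}.
No ε-moves leave this set, so the closure equals the set itself.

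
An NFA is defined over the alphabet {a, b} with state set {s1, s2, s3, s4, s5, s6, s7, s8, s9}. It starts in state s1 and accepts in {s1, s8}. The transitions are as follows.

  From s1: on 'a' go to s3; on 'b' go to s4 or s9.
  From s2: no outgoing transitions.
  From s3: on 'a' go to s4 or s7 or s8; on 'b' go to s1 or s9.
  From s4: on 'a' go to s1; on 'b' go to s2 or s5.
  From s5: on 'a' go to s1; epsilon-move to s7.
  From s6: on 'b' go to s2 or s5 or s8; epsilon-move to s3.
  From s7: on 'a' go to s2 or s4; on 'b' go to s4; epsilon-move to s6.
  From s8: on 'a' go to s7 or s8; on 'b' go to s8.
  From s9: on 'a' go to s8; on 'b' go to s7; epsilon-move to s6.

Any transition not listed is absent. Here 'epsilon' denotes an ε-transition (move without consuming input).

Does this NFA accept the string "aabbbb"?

Start in {s1}.
Read 'a': {s1} → {s3}.
Read 'a': {s3} → {s3, s4, s6, s7, s8}.
Read 'b': {s3, s4, s6, s7, s8} → {s1, s2, s3, s4, s5, s6, s7, s8, s9}.
Read 'b': {s1, s2, s3, s4, s5, s6, s7, s8, s9} → {s1, s2, s3, s4, s5, s6, s7, s8, s9}.
Read 'b': {s1, s2, s3, s4, s5, s6, s7, s8, s9} → {s1, s2, s3, s4, s5, s6, s7, s8, s9}.
Read 'b': {s1, s2, s3, s4, s5, s6, s7, s8, s9} → {s1, s2, s3, s4, s5, s6, s7, s8, s9}.
The final set {s1, s2, s3, s4, s5, s6, s7, s8, s9} contains the accepting states s1, s8.

Yes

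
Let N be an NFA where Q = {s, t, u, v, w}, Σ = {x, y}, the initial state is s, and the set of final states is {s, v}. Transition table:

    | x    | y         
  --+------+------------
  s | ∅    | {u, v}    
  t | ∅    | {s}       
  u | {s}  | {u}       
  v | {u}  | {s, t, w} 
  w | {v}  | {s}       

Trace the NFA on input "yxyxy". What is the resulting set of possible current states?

{u, v}

Start in {s}.
Read 'y': {s} → {u, v}.
Read 'x': {u, v} → {s, u}.
Read 'y': {s, u} → {u, v}.
Read 'x': {u, v} → {s, u}.
Read 'y': {s, u} → {u, v}.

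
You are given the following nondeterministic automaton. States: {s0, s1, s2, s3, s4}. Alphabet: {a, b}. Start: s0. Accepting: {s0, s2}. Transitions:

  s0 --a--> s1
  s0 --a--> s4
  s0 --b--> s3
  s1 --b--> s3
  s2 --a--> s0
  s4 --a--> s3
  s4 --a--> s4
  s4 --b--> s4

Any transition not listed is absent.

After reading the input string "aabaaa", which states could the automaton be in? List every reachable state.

{s3, s4}

Start in {s0}.
Read 'a': s0→{s1, s4}; now {s1, s4}.
Read 'a': s1→∅, s4→{s3, s4}; now {s3, s4}.
Read 'b': s3→∅, s4→{s4}; now {s4}.
Read 'a': s4→{s3, s4}; now {s3, s4}.
Read 'a': s3→∅, s4→{s3, s4}; now {s3, s4}.
Read 'a': s3→∅, s4→{s3, s4}; now {s3, s4}.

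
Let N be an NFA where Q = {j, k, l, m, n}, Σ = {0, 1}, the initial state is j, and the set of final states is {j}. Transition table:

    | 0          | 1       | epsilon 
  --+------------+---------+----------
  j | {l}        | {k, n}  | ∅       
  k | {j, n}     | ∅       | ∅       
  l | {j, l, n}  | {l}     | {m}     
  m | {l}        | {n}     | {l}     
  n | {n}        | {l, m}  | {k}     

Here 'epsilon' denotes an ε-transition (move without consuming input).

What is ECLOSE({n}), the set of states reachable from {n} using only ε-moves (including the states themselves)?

{k, n}

Begin with {n}.
ε-move n → k; add k.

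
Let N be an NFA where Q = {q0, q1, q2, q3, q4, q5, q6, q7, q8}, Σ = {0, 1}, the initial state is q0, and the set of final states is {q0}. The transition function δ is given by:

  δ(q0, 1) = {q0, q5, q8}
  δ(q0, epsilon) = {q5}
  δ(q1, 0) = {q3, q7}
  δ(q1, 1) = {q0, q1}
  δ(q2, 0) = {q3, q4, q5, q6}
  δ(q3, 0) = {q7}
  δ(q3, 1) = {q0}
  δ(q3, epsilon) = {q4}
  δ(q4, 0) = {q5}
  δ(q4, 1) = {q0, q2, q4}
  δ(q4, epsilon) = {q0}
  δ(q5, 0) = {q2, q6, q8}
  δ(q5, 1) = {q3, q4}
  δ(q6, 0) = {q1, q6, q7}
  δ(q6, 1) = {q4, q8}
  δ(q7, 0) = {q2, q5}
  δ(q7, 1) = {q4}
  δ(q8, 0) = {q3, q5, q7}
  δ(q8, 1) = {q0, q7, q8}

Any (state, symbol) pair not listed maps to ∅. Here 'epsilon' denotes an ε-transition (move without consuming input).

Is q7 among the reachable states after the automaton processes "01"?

Yes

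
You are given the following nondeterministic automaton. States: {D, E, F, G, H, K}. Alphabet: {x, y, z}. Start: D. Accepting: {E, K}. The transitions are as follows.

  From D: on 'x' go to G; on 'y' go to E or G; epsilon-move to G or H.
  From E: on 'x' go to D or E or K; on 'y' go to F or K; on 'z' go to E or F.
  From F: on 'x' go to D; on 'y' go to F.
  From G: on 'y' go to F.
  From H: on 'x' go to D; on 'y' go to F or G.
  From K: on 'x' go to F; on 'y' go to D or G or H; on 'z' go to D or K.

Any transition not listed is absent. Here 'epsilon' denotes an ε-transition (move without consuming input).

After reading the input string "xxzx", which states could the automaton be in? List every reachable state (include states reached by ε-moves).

∅

Start: ε-closure({D}) = {D, G, H}.
Read 'x': D→{G}, G→∅, H→{D}; union {D, G}; ε-closure = {D, G, H}.
Read 'x': D→{G}, G→∅, H→{D}; union {D, G}; ε-closure = {D, G, H}.
Read 'z': D→∅, G→∅, H→∅; now ∅.
The set is empty and remains empty for the remaining 1 symbol.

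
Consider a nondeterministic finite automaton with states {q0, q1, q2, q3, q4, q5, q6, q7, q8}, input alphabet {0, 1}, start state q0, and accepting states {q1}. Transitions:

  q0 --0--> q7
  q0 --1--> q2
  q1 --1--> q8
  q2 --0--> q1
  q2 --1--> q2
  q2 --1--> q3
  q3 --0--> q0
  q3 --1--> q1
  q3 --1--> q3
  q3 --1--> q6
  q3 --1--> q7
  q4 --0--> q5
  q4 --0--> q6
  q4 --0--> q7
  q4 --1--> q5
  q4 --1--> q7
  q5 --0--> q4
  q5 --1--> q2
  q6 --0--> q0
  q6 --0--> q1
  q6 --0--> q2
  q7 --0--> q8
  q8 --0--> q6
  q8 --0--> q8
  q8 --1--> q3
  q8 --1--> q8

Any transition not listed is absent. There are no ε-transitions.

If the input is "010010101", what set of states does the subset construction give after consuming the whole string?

Start in {q0}.
Read '0': {q0} → {q7}.
Read '1': {q7} → ∅.
The set is empty and remains empty for the remaining 7 symbols.

∅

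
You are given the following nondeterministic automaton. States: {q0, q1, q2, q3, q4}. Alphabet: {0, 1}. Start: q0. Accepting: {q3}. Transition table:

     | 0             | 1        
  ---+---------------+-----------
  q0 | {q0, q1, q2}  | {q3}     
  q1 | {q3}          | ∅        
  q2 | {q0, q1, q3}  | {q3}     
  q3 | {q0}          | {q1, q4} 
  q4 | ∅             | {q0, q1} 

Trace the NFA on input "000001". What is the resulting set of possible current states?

{q1, q3, q4}

Start in {q0}.
Read '0': q0→{q0, q1, q2}; now {q0, q1, q2}.
Read '0': q0→{q0, q1, q2}, q1→{q3}, q2→{q0, q1, q3}; now {q0, q1, q2, q3}.
Read '0': q0→{q0, q1, q2}, q1→{q3}, q2→{q0, q1, q3}, q3→{q0}; now {q0, q1, q2, q3}.
Read '0': q0→{q0, q1, q2}, q1→{q3}, q2→{q0, q1, q3}, q3→{q0}; now {q0, q1, q2, q3}.
Read '0': q0→{q0, q1, q2}, q1→{q3}, q2→{q0, q1, q3}, q3→{q0}; now {q0, q1, q2, q3}.
Read '1': q0→{q3}, q1→∅, q2→{q3}, q3→{q1, q4}; now {q1, q3, q4}.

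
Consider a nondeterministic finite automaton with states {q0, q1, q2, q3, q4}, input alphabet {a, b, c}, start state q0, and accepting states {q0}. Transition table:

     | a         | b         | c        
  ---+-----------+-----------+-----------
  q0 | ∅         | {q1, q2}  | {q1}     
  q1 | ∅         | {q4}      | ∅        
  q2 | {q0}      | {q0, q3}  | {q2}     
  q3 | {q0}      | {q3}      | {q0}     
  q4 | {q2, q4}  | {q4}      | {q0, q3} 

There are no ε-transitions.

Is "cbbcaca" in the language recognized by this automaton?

No

Start in {q0}.
Read 'c': q0→{q1}; now {q1}.
Read 'b': q1→{q4}; now {q4}.
Read 'b': q4→{q4}; now {q4}.
Read 'c': q4→{q0, q3}; now {q0, q3}.
Read 'a': q0→∅, q3→{q0}; now {q0}.
Read 'c': q0→{q1}; now {q1}.
Read 'a': q1→∅; now ∅.
The final set ∅ contains no accepting state.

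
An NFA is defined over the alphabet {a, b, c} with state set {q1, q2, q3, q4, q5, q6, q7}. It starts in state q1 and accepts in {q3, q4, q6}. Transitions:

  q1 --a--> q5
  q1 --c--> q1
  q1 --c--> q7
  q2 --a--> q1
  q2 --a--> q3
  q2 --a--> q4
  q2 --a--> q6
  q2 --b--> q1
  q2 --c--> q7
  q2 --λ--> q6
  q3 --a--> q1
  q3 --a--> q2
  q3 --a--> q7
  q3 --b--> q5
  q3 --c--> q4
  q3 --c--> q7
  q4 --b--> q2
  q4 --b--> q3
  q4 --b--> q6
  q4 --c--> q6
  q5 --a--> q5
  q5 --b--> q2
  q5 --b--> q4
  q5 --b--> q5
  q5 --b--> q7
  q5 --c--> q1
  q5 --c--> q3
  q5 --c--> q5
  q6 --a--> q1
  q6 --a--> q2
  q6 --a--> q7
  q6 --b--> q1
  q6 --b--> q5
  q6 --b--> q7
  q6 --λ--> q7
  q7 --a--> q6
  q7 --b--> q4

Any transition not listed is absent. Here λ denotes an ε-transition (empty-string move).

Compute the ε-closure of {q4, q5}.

Begin with {q4, q5}.
No ε-moves leave this set, so the closure equals the set itself.

{q4, q5}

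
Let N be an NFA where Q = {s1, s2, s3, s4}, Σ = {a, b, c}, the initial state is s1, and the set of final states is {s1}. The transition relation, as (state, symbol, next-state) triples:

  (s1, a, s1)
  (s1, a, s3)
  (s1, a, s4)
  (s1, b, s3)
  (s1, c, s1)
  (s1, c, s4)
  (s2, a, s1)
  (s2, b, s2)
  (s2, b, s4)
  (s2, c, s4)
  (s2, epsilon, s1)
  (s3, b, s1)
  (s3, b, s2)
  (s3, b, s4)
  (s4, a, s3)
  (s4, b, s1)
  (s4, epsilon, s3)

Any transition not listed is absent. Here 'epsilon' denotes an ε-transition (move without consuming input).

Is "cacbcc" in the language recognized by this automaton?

Yes

Start in {s1}.
Read 'c': {s1} → {s1, s3, s4}.
Read 'a': {s1, s3, s4} → {s1, s3, s4}.
Read 'c': {s1, s3, s4} → {s1, s3, s4}.
Read 'b': {s1, s3, s4} → {s1, s2, s3, s4}.
Read 'c': {s1, s2, s3, s4} → {s1, s3, s4}.
Read 'c': {s1, s3, s4} → {s1, s3, s4}.
The final set {s1, s3, s4} contains the accepting state s1.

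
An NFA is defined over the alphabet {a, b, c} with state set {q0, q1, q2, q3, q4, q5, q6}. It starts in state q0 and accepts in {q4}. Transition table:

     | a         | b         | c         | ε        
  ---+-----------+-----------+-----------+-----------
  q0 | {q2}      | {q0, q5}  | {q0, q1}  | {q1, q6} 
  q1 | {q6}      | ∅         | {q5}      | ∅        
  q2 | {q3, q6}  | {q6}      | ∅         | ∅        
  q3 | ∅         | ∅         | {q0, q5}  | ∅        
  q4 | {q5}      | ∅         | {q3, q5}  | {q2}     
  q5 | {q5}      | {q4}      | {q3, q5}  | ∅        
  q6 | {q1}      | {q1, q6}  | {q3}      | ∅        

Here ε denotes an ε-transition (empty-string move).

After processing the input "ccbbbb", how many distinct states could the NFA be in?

6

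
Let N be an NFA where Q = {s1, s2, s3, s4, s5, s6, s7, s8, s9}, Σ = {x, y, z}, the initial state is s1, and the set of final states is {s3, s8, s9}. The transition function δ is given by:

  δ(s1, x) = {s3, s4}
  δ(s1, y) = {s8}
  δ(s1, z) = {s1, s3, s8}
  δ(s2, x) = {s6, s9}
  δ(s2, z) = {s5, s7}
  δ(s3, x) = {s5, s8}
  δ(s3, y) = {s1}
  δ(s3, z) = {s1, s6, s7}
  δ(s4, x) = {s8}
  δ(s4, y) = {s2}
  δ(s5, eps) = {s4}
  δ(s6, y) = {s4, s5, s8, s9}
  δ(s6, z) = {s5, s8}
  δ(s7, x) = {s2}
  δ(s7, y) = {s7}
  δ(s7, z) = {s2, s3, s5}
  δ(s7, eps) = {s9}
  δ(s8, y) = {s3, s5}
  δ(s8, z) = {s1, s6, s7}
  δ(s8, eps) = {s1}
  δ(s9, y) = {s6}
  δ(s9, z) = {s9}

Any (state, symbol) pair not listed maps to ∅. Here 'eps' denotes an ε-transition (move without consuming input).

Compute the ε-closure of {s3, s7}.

Begin with {s3, s7}.
ε-move s7 → s9; add s9.

{s3, s7, s9}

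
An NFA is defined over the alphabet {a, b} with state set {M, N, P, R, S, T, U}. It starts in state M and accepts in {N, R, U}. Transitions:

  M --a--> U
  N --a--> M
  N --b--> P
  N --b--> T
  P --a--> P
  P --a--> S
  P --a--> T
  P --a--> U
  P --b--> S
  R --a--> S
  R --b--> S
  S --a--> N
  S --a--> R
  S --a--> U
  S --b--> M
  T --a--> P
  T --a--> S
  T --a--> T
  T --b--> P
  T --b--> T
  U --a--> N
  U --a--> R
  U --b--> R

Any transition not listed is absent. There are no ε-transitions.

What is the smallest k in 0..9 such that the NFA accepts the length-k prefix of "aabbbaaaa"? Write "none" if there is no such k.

1

Start in {M}.
Read 'a': M→{U}; now {U}.
None of the earlier sets intersect F, but {U} does.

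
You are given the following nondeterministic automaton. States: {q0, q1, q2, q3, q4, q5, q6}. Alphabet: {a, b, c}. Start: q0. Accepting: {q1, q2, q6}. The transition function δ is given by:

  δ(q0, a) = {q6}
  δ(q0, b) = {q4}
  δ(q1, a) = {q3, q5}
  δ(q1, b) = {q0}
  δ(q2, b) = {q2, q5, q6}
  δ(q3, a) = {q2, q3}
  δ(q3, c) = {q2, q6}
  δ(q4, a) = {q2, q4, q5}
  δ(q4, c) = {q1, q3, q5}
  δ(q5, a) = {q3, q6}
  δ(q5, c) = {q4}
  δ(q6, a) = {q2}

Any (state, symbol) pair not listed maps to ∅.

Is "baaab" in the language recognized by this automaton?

Yes

Start in {q0}.
Read 'b': {q0} → {q4}.
Read 'a': {q4} → {q2, q4, q5}.
Read 'a': {q2, q4, q5} → {q2, q3, q4, q5, q6}.
Read 'a': {q2, q3, q4, q5, q6} → {q2, q3, q4, q5, q6}.
Read 'b': {q2, q3, q4, q5, q6} → {q2, q5, q6}.
The final set {q2, q5, q6} contains the accepting states q2, q6.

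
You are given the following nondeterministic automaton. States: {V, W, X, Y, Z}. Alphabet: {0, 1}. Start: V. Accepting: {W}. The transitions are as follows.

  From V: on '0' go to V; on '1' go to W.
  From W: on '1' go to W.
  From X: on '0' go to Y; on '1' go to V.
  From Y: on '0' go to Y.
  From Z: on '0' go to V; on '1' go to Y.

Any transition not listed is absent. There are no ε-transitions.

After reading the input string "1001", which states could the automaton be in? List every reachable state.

∅

Start in {V}.
Read '1': {V} → {W}.
Read '0': {W} → ∅.
The set is empty and remains empty for the remaining 2 symbols.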